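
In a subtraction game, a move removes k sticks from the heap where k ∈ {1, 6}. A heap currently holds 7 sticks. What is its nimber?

0

Build the Grundy sequence with g(k) = mex{g(k−s) : s ∈ {1, 6}, s ≤ k}:
k:     0  1  2  3  4  5  6  7
g(k):  0  1  0  1  0  1  2  0
So g(7) = 0.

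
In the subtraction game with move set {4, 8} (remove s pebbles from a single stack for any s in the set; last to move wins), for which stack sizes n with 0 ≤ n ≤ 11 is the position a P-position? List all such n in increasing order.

0, 1, 2, 3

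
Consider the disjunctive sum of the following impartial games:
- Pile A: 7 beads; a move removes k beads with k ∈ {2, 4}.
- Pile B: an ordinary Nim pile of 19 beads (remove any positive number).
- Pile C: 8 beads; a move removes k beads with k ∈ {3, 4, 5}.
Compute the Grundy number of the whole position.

19

Build the Grundy sequence for pile A with g(k) = mex{g(k−s) : s ∈ {2, 4}, s ≤ k}:
g(0) = mex{} = 0
g(1) = mex{} = 0
g(2) = mex{0} = 1
g(3) = mex{0} = 1
g(4) = mex{0,1} = 2
g(5) = mex{0,1} = 2
g(6) = mex{1,2} = 0
g(7) = mex{1,2} = 0
So g(7) = 0.
Pile B is a plain Nim pile of size 19, so its Grundy value is 19.
For pile C, compute g(0), g(1), … with moves {3, 4, 5}:
g(0) = mex{} = 0
g(1) = mex{} = 0
g(2) = mex{} = 0
g(3) = mex{0} = 1
g(4) = mex{0} = 1
g(5) = mex{0} = 1
g(6) = mex{0,1} = 2
g(7) = mex{0,1} = 2
g(8) = mex{1} = 0
So g(8) = 0.
The value of a disjunctive sum is the nim-sum of the parts.
Combined value = 0 ⊕ 19 ⊕ 0 = 19.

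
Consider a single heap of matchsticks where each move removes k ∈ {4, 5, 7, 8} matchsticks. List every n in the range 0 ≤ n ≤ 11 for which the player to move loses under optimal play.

Build the Grundy sequence with g(k) = mex{g(k−s) : s ∈ {4, 5, 7, 8}, s ≤ k}:
g(0) = mex{} = 0
g(1) = mex{} = 0
g(2) = mex{} = 0
g(3) = mex{} = 0
g(4) = mex{0} = 1
g(5) = mex{0} = 1
g(6) = mex{0} = 1
g(7) = mex{0} = 1
g(8) = mex{0,1} = 2
g(9) = mex{0,1} = 2
g(10) = mex{0,1} = 2
g(11) = mex{0,1} = 2
The P-positions (g = 0) in 0..11 are 0, 1, 2, 3.

0, 1, 2, 3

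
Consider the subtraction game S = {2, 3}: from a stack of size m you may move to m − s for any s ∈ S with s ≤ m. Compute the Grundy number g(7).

1

Grundy values for subtraction set {2, 3}:
k:     0  1  2  3  4  5  6  7
g(k):  0  0  1  1  2  0  0  1
So g(7) = 1.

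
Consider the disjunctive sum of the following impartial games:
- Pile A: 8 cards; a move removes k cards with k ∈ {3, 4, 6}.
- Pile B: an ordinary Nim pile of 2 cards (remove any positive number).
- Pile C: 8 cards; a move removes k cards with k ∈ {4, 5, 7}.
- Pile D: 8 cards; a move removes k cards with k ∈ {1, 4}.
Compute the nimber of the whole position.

Build the Grundy sequence for pile A with g(k) = mex{g(k−s) : s ∈ {3, 4, 6}, s ≤ k}:
k:     0  1  2  3  4  5  6  7  8
g(k):  0  0  0  1  1  1  2  2  2
So g(8) = 2.
Pile B is a plain Nim pile of size 2, so its Grundy value is 2.
Grundy values for pile C (subtraction set {4, 5, 7}):
g(0) = mex{} = 0
g(1) = mex{} = 0
g(2) = mex{} = 0
g(3) = mex{} = 0
g(4) = mex{0} = 1
g(5) = mex{0} = 1
g(6) = mex{0} = 1
g(7) = mex{0} = 1
g(8) = mex{0,1} = 2
So g(8) = 2.
Build the Grundy sequence for pile D with g(k) = mex{g(k−s) : s ∈ {1, 4}, s ≤ k}:
k:     0  1  2  3  4  5  6  7  8
g(k):  0  1  0  1  2  0  1  0  1
So g(8) = 1.
By the Sprague-Grundy theorem, the Grundy value of a sum of independent games is the XOR of the component values.
Combined value = 2 ⊕ 2 ⊕ 2 ⊕ 1 = 3.

3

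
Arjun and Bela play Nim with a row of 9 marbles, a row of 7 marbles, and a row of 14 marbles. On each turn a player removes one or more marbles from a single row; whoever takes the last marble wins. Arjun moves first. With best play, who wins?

Nim-sum: 9 ^ 7 ^ 14 = 0.
The nim-sum is 0, so this is a P-position: the player to move is in a losing position under optimal play; Arjun is about to move from it and so loses — Bela wins.

Bela wins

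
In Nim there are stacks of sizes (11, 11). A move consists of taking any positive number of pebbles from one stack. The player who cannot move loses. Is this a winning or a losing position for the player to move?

Losing position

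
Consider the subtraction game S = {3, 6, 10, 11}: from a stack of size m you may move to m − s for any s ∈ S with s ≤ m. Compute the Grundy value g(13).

Grundy values for subtraction set {3, 6, 10, 11}:
g(0) = mex{} = 0
g(1) = mex{} = 0
g(2) = mex{} = 0
g(3) = mex{0} = 1
g(4) = mex{0} = 1
g(5) = mex{0} = 1
g(6) = mex{0,1} = 2
g(7) = mex{0,1} = 2
g(8) = mex{0,1} = 2
g(9) = mex{1,2} = 0
g(10) = mex{0,1,2} = 3
g(11) = mex{0,1,2} = 3
g(12) = mex{0,2} = 1
g(13) = mex{0,1,2,3} = 4
So g(13) = 4.

4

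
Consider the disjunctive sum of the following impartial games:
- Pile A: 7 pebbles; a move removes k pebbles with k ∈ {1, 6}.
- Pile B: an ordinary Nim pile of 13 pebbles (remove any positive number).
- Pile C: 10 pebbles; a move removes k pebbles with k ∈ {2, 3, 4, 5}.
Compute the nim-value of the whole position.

For pile A, compute g(0), g(1), … with moves {1, 6}:
g(0) = mex{} = 0
g(1) = mex{0} = 1
g(2) = mex{1} = 0
g(3) = mex{0} = 1
g(4) = mex{1} = 0
g(5) = mex{0} = 1
g(6) = mex{0,1} = 2
g(7) = mex{1,2} = 0
So g(7) = 0.
Pile B is a plain Nim pile of size 13, so its Grundy value is 13.
Grundy values for pile C (subtraction set {2, 3, 4, 5}):
k:     0  1  2  3  4  5  6  7  8  9 10
g(k):  0  0  1  1  2  2  3  0  0  1  1
So g(10) = 1.
The value of a disjunctive sum is the nim-sum of the parts.
Combined value = 0 ⊕ 13 ⊕ 1 = 12.

12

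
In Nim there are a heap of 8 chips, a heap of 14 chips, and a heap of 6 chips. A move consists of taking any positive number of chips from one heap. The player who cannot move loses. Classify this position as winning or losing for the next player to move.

Compute the nim-sum pairwise:
8 ⊕ 14 = 6
6 ⊕ 6 = 0
The nim-sum is 0, so this is a P-position: the player to move is in a losing position under optimal play.

Losing position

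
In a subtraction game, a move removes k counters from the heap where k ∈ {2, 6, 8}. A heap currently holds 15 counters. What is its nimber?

0

Grundy values for subtraction set {2, 6, 8}:
k:     0  1  2  3  4  5  6  7  8  9 10 11 12 13 14 15
g(k):  0  0  1  1  0  0  1  1  2  2  3  3  2  2  0  0
So g(15) = 0.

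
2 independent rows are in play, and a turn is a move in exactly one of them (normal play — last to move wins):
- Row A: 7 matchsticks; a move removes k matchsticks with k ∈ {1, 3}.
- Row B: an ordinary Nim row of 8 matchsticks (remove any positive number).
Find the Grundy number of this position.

For row A, compute g(0), g(1), … with moves {1, 3}:
k:     0  1  2  3  4  5  6  7
g(k):  0  1  0  1  0  1  0  1
So g(7) = 1.
Row B is a plain Nim row of size 8, so its Grundy value is 8.
By the Sprague-Grundy theorem, the Grundy value of a sum of independent games is the XOR of the component values.
Combined value = 1 XOR 8 = 9.

9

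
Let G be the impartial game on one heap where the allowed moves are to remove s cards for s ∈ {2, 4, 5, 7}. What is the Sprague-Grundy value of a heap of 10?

Grundy values for subtraction set {2, 4, 5, 7}:
k:     0  1  2  3  4  5  6  7  8  9 10
g(k):  0  0  1  1  2  2  3  3  4  0  0
So g(10) = 0.

0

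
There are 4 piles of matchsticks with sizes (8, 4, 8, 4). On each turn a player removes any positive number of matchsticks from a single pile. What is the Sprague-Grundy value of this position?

Compute the nim-sum pairwise:
8 ^ 4 = 12
12 ^ 8 = 4
4 ^ 4 = 0

0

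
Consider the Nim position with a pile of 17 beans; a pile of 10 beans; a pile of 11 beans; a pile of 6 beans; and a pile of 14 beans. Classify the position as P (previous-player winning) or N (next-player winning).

N-position

Nim-sum: 17 ^ 10 ^ 11 ^ 6 ^ 14 = 24.
The nim-sum is 24 ≠ 0, so this is an N-position: the player to move can win.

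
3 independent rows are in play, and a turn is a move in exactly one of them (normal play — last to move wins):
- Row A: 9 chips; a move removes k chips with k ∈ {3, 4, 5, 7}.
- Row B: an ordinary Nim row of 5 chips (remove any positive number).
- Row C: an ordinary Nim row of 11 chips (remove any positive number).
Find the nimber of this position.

For row A, compute g(0), g(1), … with moves {3, 4, 5, 7}:
k:     0  1  2  3  4  5  6  7  8  9
g(k):  0  0  0  1  1  1  2  2  2  3
So g(9) = 3.
Row B is a plain Nim row of size 5, so its Grundy value is 5.
Row C is a plain Nim row of size 11, so its Grundy value is 11.
By the Sprague-Grundy theorem, the Grundy value of a sum of independent games is the XOR of the component values.
Combined value = 3 XOR 5 XOR 11 = 13.

13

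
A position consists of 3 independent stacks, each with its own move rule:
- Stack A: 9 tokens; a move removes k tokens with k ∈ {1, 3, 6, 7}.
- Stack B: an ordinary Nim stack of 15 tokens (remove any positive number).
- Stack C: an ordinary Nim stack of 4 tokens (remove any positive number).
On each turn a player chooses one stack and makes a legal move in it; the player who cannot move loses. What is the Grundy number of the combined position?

8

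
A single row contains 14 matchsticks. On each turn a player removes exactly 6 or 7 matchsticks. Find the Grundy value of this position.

0

Build the Grundy sequence with g(k) = mex{g(k−s) : s ∈ {6, 7}, s ≤ k}:
g(0) = mex{} = 0
g(1) = mex{} = 0
g(2) = mex{} = 0
g(3) = mex{} = 0
g(4) = mex{} = 0
g(5) = mex{} = 0
g(6) = mex{0} = 1
g(7) = mex{0} = 1
g(8) = mex{0} = 1
g(9) = mex{0} = 1
g(10) = mex{0} = 1
g(11) = mex{0} = 1
g(12) = mex{0,1} = 2
g(13) = mex{1} = 0
g(14) = mex{1} = 0
So g(14) = 0.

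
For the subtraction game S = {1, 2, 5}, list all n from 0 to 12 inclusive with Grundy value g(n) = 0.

0, 3, 6, 9, 12

Grundy values for subtraction set {1, 2, 5}:
k:     0  1  2  3  4  5  6  7  8  9 10 11 12
g(k):  0  1  2  0  1  2  0  1  2  0  1  2  0
The P-positions (g = 0) in 0..12 are 0, 3, 6, 9, 12.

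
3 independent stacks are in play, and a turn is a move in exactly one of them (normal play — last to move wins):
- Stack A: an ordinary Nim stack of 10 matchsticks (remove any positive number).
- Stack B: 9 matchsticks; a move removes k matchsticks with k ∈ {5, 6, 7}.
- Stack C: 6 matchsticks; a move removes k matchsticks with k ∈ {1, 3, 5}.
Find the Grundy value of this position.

Stack A is a plain Nim stack of size 10, so its Grundy value is 10.
Grundy values for stack B (subtraction set {5, 6, 7}):
k:     0  1  2  3  4  5  6  7  8  9
g(k):  0  0  0  0  0  1  1  1  1  1
So g(9) = 1.
For stack C, compute g(0), g(1), … with moves {1, 3, 5}:
k:     0  1  2  3  4  5  6
g(k):  0  1  0  1  0  1  0
So g(6) = 0.
The value of a disjunctive sum is the nim-sum of the parts.
Combined value = 10 XOR 1 XOR 0 = 11.

11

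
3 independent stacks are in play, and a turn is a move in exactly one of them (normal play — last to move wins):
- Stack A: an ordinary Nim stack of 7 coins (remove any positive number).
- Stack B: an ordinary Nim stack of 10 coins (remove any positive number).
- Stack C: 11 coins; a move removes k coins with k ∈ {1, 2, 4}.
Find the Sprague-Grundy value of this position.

15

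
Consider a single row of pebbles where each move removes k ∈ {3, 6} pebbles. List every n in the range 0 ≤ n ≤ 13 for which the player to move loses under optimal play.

0, 1, 2, 9, 10, 11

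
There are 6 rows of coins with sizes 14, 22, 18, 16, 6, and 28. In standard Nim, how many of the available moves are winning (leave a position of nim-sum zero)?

0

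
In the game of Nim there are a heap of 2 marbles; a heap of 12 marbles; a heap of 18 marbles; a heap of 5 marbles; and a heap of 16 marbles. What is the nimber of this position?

Nim-sum: 2 XOR 12 XOR 18 XOR 5 XOR 16 = 9.

9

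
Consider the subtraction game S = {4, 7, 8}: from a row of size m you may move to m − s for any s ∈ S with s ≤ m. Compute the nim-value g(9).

2

Build the Grundy sequence with g(k) = mex{g(k−s) : s ∈ {4, 7, 8}, s ≤ k}:
g(0) = mex{} = 0
g(1) = mex{} = 0
g(2) = mex{} = 0
g(3) = mex{} = 0
g(4) = mex{0} = 1
g(5) = mex{0} = 1
g(6) = mex{0} = 1
g(7) = mex{0} = 1
g(8) = mex{0,1} = 2
g(9) = mex{0,1} = 2
So g(9) = 2.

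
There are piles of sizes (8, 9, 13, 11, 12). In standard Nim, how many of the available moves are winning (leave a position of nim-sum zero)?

5

Bitwise XOR of the heap sizes:
  1000  (8)
  1001  (9)
  1101  (13)
  1011  (11)
  1100  (12)
  ----
  1011  (11)
The overall nim-sum is X = 11. A pile of size p has a winning move iff p XOR X < p (reduce it to p XOR X).
  8: 8 XOR 11 = 3 < 8 — winning move (to 3).
  9: 9 XOR 11 = 2 < 9 — winning move (to 2).
  13: 13 XOR 11 = 6 < 13 — winning move (to 6).
  11: 11 XOR 11 = 0 < 11 — winning move (to 0).
  12: 12 XOR 11 = 7 < 12 — winning move (to 7).
That gives 5 winning moves.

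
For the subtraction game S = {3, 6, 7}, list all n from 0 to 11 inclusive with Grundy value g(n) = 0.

Grundy values for subtraction set {3, 6, 7}:
k:     0  1  2  3  4  5  6  7  8  9 10 11
g(k):  0  0  0  1  1  1  2  2  2  3  0  0
The P-positions (g = 0) in 0..11 are 0, 1, 2, 10, 11.

0, 1, 2, 10, 11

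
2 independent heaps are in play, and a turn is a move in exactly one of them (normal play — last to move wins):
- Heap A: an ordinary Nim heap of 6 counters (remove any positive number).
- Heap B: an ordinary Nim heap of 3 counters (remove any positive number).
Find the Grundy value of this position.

5

Heap A is a plain Nim heap of size 6, so its Grundy value is 6.
Heap B is a plain Nim heap of size 3, so its Grundy value is 3.
The value of a disjunctive sum is the nim-sum of the parts.
Combined value = 6 XOR 3 = 5.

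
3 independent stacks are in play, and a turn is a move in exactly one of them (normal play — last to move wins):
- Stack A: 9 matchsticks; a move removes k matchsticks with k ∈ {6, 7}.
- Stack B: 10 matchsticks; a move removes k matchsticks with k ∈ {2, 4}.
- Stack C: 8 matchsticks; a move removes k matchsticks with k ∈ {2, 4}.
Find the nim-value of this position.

Build the Grundy sequence for stack A with g(k) = mex{g(k−s) : s ∈ {6, 7}, s ≤ k}:
g(0) = mex{} = 0
g(1) = mex{} = 0
g(2) = mex{} = 0
g(3) = mex{} = 0
g(4) = mex{} = 0
g(5) = mex{} = 0
g(6) = mex{0} = 1
g(7) = mex{0} = 1
g(8) = mex{0} = 1
g(9) = mex{0} = 1
So g(9) = 1.
Build the Grundy sequence for stack B with g(k) = mex{g(k−s) : s ∈ {2, 4}, s ≤ k}:
k:     0  1  2  3  4  5  6  7  8  9 10
g(k):  0  0  1  1  2  2  0  0  1  1  2
So g(10) = 2.
Build the Grundy sequence for stack C with g(k) = mex{g(k−s) : s ∈ {2, 4}, s ≤ k}:
k:     0  1  2  3  4  5  6  7  8
g(k):  0  0  1  1  2  2  0  0  1
So g(8) = 1.
The value of a disjunctive sum is the nim-sum of the parts.
Combined value = 1 ⊕ 2 ⊕ 1 = 2.

2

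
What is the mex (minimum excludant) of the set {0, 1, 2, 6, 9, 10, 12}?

3

The values 0, 1, 2 are all present; 3 is the first non-negative integer missing from the set.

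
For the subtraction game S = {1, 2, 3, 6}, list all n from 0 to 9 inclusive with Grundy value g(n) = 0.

0, 4, 8

Build the Grundy sequence with g(k) = mex{g(k−s) : s ∈ {1, 2, 3, 6}, s ≤ k}:
k:     0  1  2  3  4  5  6  7  8  9
g(k):  0  1  2  3  0  1  2  3  0  1
The P-positions (g = 0) in 0..9 are 0, 4, 8.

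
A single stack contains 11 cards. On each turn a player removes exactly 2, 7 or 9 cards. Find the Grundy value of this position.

3

Build the Grundy sequence with g(k) = mex{g(k−s) : s ∈ {2, 7, 9}, s ≤ k}:
k:     0  1  2  3  4  5  6  7  8  9 10 11
g(k):  0  0  1  1  0  0  1  1  2  2  3  3
So g(11) = 3.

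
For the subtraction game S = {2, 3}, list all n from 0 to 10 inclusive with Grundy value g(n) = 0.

0, 1, 5, 6, 10

Compute g(0), g(1), … for moves {2, 3}:
g(0) = mex{} = 0
g(1) = mex{} = 0
g(2) = mex{0} = 1
g(3) = mex{0} = 1
g(4) = mex{0,1} = 2
g(5) = mex{1} = 0
g(6) = mex{1,2} = 0
g(7) = mex{0,2} = 1
g(8) = mex{0} = 1
g(9) = mex{0,1} = 2
g(10) = mex{1} = 0
The P-positions (g = 0) in 0..10 are 0, 1, 5, 6, 10.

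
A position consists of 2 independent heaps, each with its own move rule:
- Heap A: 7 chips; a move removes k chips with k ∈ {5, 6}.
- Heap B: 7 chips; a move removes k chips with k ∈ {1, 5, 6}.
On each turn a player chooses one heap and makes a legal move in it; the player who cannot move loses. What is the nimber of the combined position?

For heap A, compute g(0), g(1), … with moves {5, 6}:
k:     0  1  2  3  4  5  6  7
g(k):  0  0  0  0  0  1  1  1
So g(7) = 1.
For heap B, compute g(0), g(1), … with moves {1, 5, 6}:
k:     0  1  2  3  4  5  6  7
g(k):  0  1  0  1  0  1  2  3
So g(7) = 3.
The value of a disjunctive sum is the nim-sum of the parts.
Combined value = 1 ⊕ 3 = 2.

2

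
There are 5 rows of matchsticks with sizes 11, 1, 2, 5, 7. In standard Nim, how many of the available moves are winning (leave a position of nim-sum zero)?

1

Nim-sum: 11 ⊕ 1 ⊕ 2 ⊕ 5 ⊕ 7 = 10.
The overall nim-sum is X = 10. A row of size p has a winning move iff p XOR X < p (reduce it to p XOR X).
  11: 11 XOR 10 = 1 < 11 — winning move (to 1).
  1: 1 XOR 10 = 11 ≥ 1 — no move.
  2: 2 XOR 10 = 8 ≥ 2 — no move.
  5: 5 XOR 10 = 15 ≥ 5 — no move.
  7: 7 XOR 10 = 13 ≥ 7 — no move.
That gives 1 winning move.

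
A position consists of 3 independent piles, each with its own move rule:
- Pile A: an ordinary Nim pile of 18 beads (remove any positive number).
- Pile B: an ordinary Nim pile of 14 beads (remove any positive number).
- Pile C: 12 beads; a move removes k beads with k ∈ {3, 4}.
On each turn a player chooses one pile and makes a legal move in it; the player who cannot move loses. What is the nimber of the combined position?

29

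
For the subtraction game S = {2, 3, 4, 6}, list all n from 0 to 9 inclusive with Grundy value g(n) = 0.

0, 1, 8, 9

Compute g(0), g(1), … for moves {2, 3, 4, 6}:
g(0) = mex{} = 0
g(1) = mex{} = 0
g(2) = mex{0} = 1
g(3) = mex{0} = 1
g(4) = mex{0,1} = 2
g(5) = mex{0,1} = 2
g(6) = mex{0,1,2} = 3
g(7) = mex{0,1,2} = 3
g(8) = mex{1,2,3} = 0
g(9) = mex{1,2,3} = 0
The P-positions (g = 0) in 0..9 are 0, 1, 8, 9.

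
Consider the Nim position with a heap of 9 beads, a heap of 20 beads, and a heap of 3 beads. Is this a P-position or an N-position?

Nim-sum: 9 ^ 20 ^ 3 = 30.
The nim-sum is 30 ≠ 0, so this is an N-position: the player to move can win.

N-position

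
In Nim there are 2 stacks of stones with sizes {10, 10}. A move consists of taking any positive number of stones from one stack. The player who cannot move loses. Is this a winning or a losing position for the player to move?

Losing position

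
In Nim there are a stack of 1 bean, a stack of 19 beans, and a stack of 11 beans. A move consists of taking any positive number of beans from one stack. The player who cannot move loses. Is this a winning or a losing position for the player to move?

In binary:
  00001  (1)
  10011  (19)
  01011  (11)
  -----
  11001  (25)
The nim-sum is 25 ≠ 0, so this is an N-position: the player to move can win.

Winning position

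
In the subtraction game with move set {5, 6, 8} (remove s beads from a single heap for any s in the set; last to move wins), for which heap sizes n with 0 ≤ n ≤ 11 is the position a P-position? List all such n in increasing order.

0, 1, 2, 3, 4

Compute g(0), g(1), … for moves {5, 6, 8}:
k:     0  1  2  3  4  5  6  7  8  9 10 11
g(k):  0  0  0  0  0  1  1  1  1  1  2  2
The P-positions (g = 0) in 0..11 are 0, 1, 2, 3, 4.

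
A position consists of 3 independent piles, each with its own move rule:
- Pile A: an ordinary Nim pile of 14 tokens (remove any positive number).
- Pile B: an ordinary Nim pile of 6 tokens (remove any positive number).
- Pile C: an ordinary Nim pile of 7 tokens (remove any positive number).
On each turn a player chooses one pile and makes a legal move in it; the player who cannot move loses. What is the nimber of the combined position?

15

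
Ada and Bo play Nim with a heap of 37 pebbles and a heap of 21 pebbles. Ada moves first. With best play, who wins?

Bitwise XOR of the heap sizes:
  100101  (37)
  010101  (21)
  ------
  110000  (48)
The nim-sum is 48 ≠ 0, so this is an N-position: the player to move can win; Ada has a winning move.

Ada wins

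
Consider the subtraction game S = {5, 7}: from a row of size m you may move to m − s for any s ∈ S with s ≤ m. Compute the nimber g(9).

Compute g(0), g(1), … for moves {5, 7}:
g(0) = mex{} = 0
g(1) = mex{} = 0
g(2) = mex{} = 0
g(3) = mex{} = 0
g(4) = mex{} = 0
g(5) = mex{0} = 1
g(6) = mex{0} = 1
g(7) = mex{0} = 1
g(8) = mex{0} = 1
g(9) = mex{0} = 1
So g(9) = 1.

1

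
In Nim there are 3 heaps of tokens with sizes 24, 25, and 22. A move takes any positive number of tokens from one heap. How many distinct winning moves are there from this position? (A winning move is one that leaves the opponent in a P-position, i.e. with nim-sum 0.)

3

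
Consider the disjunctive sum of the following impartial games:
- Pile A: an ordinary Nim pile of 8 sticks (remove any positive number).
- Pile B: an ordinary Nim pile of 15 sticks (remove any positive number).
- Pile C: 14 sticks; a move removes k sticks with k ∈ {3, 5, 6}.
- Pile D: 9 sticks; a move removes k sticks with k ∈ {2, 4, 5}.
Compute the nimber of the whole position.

7

Pile A is a plain Nim pile of size 8, so its Grundy value is 8.
Pile B is a plain Nim pile of size 15, so its Grundy value is 15.
For pile C, compute g(0), g(1), … with moves {3, 5, 6}:
k:     0  1  2  3  4  5  6  7  8  9 10 11 12 13 14
g(k):  0  0  0  1  1  1  2  2  2  0  0  0  1  1  1
So g(14) = 1.
Build the Grundy sequence for pile D with g(k) = mex{g(k−s) : s ∈ {2, 4, 5}, s ≤ k}:
g(0) = mex{} = 0
g(1) = mex{} = 0
g(2) = mex{0} = 1
g(3) = mex{0} = 1
g(4) = mex{0,1} = 2
g(5) = mex{0,1} = 2
g(6) = mex{0,1,2} = 3
g(7) = mex{1,2} = 0
g(8) = mex{1,2,3} = 0
g(9) = mex{0,2} = 1
So g(9) = 1.
The value of a disjunctive sum is the nim-sum of the parts.
Combined value = 8 XOR 15 XOR 1 XOR 1 = 7.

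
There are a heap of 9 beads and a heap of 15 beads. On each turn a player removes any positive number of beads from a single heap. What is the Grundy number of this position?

6

Compute the nim-sum pairwise:
9 ^ 15 = 6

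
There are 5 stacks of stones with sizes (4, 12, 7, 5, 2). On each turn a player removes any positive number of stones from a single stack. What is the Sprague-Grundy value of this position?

Nim-sum: 4 ^ 12 ^ 7 ^ 5 ^ 2 = 8.

8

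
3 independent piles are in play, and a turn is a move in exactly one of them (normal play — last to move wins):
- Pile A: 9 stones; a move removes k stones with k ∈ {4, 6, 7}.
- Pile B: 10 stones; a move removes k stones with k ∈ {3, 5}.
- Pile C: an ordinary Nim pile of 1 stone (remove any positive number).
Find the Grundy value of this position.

Grundy values for pile A (subtraction set {4, 6, 7}):
k:     0  1  2  3  4  5  6  7  8  9
g(k):  0  0  0  0  1  1  1  1  2  2
So g(9) = 2.
For pile B, compute g(0), g(1), … with moves {3, 5}:
g(0) = mex{} = 0
g(1) = mex{} = 0
g(2) = mex{} = 0
g(3) = mex{0} = 1
g(4) = mex{0} = 1
g(5) = mex{0} = 1
g(6) = mex{0,1} = 2
g(7) = mex{0,1} = 2
g(8) = mex{1} = 0
g(9) = mex{1,2} = 0
g(10) = mex{1,2} = 0
So g(10) = 0.
Pile C is a plain Nim pile of size 1, so its Grundy value is 1.
By the Sprague-Grundy theorem, the Grundy value of a sum of independent games is the XOR of the component values.
Combined value = 2 ⊕ 0 ⊕ 1 = 3.

3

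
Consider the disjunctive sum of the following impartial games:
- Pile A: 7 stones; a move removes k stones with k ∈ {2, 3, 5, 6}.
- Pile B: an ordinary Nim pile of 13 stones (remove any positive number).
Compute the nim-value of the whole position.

14

Build the Grundy sequence for pile A with g(k) = mex{g(k−s) : s ∈ {2, 3, 5, 6}, s ≤ k}:
g(0) = mex{} = 0
g(1) = mex{} = 0
g(2) = mex{0} = 1
g(3) = mex{0} = 1
g(4) = mex{0,1} = 2
g(5) = mex{0,1} = 2
g(6) = mex{0,1,2} = 3
g(7) = mex{0,1,2} = 3
So g(7) = 3.
Pile B is a plain Nim pile of size 13, so its Grundy value is 13.
The value of a disjunctive sum is the nim-sum of the parts.
Combined value = 3 XOR 13 = 14.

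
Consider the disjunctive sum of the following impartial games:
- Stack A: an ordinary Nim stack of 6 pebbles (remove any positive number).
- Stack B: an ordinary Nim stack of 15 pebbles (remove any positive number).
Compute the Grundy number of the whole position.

9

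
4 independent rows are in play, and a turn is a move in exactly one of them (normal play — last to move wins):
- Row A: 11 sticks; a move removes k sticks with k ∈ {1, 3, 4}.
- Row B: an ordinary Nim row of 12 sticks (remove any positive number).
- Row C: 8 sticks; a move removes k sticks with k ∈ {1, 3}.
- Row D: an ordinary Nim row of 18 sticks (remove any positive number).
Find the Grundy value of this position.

For row A, compute g(0), g(1), … with moves {1, 3, 4}:
g(0) = mex{} = 0
g(1) = mex{0} = 1
g(2) = mex{1} = 0
g(3) = mex{0} = 1
g(4) = mex{0,1} = 2
g(5) = mex{0,1,2} = 3
g(6) = mex{0,1,3} = 2
g(7) = mex{1,2} = 0
g(8) = mex{0,2,3} = 1
g(9) = mex{1,2,3} = 0
g(10) = mex{0,2} = 1
g(11) = mex{0,1} = 2
So g(11) = 2.
Row B is a plain Nim row of size 12, so its Grundy value is 12.
Build the Grundy sequence for row C with g(k) = mex{g(k−s) : s ∈ {1, 3}, s ≤ k}:
g(0) = mex{} = 0
g(1) = mex{0} = 1
g(2) = mex{1} = 0
g(3) = mex{0} = 1
g(4) = mex{1} = 0
g(5) = mex{0} = 1
g(6) = mex{1} = 0
g(7) = mex{0} = 1
g(8) = mex{1} = 0
So g(8) = 0.
Row D is a plain Nim row of size 18, so its Grundy value is 18.
By the Sprague-Grundy theorem, the Grundy value of a sum of independent games is the XOR of the component values.
Combined value = 2 ⊕ 12 ⊕ 0 ⊕ 18 = 28.

28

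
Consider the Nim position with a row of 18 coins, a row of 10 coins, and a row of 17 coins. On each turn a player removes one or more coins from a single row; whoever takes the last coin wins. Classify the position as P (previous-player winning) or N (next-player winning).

Nim-sum: 18 ⊕ 10 ⊕ 17 = 9.
The nim-sum is 9 ≠ 0, so this is an N-position: the player to move can win.

N-position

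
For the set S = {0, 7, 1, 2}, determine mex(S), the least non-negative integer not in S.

The values 0, 1, 2 are all present; 3 is the first non-negative integer missing from the set.

3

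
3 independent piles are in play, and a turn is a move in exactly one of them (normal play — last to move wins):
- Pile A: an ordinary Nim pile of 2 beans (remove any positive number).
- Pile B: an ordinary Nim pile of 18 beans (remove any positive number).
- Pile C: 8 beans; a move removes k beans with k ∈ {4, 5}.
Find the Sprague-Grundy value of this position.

Pile A is a plain Nim pile of size 2, so its Grundy value is 2.
Pile B is a plain Nim pile of size 18, so its Grundy value is 18.
Grundy values for pile C (subtraction set {4, 5}):
g(0) = mex{} = 0
g(1) = mex{} = 0
g(2) = mex{} = 0
g(3) = mex{} = 0
g(4) = mex{0} = 1
g(5) = mex{0} = 1
g(6) = mex{0} = 1
g(7) = mex{0} = 1
g(8) = mex{0,1} = 2
So g(8) = 2.
By the Sprague-Grundy theorem, the Grundy value of a sum of independent games is the XOR of the component values.
Combined value = 2 ⊕ 18 ⊕ 2 = 18.

18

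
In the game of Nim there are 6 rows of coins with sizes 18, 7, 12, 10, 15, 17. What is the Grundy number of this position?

13

Write each in binary and XOR column by column:
  10010  (18)
  00111  (7)
  01100  (12)
  01010  (10)
  01111  (15)
  10001  (17)
  -----
  01101  (13)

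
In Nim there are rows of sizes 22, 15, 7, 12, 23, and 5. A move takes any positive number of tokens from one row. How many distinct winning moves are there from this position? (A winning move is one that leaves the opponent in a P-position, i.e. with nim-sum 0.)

In binary:
  10110  (22)
  01111  (15)
  00111  (7)
  01100  (12)
  10111  (23)
  00101  (5)
  -----
  00000  (0)
The nim-sum is already 0, so every move leaves a nonzero nim-sum — there are no winning moves.

0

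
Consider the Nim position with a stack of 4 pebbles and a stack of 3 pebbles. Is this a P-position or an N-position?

In binary:
  100  (4)
  011  (3)
  ---
  111  (7)
The nim-sum is 7 ≠ 0, so this is an N-position: the player to move can win.

N-position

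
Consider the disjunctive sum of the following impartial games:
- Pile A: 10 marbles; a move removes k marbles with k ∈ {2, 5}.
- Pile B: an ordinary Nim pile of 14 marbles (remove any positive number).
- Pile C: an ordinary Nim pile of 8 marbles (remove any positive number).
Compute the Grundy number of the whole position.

Grundy values for pile A (subtraction set {2, 5}):
g(0) = mex{} = 0
g(1) = mex{} = 0
g(2) = mex{0} = 1
g(3) = mex{0} = 1
g(4) = mex{1} = 0
g(5) = mex{0,1} = 2
g(6) = mex{0} = 1
g(7) = mex{1,2} = 0
g(8) = mex{1} = 0
g(9) = mex{0} = 1
g(10) = mex{0,2} = 1
So g(10) = 1.
Pile B is a plain Nim pile of size 14, so its Grundy value is 14.
Pile C is a plain Nim pile of size 8, so its Grundy value is 8.
The value of a disjunctive sum is the nim-sum of the parts.
Combined value = 1 ⊕ 14 ⊕ 8 = 7.

7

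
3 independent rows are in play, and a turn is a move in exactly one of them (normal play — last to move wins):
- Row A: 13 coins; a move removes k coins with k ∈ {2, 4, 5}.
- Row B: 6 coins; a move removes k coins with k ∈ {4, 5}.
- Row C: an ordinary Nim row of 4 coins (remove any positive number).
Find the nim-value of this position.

Grundy values for row A (subtraction set {2, 4, 5}):
g(0) = mex{} = 0
g(1) = mex{} = 0
g(2) = mex{0} = 1
g(3) = mex{0} = 1
g(4) = mex{0,1} = 2
g(5) = mex{0,1} = 2
g(6) = mex{0,1,2} = 3
g(7) = mex{1,2} = 0
g(8) = mex{1,2,3} = 0
g(9) = mex{0,2} = 1
g(10) = mex{0,2,3} = 1
g(11) = mex{0,1,3} = 2
g(12) = mex{0,1} = 2
g(13) = mex{0,1,2} = 3
So g(13) = 3.
Grundy values for row B (subtraction set {4, 5}):
g(0) = mex{} = 0
g(1) = mex{} = 0
g(2) = mex{} = 0
g(3) = mex{} = 0
g(4) = mex{0} = 1
g(5) = mex{0} = 1
g(6) = mex{0} = 1
So g(6) = 1.
Row C is a plain Nim row of size 4, so its Grundy value is 4.
By the Sprague-Grundy theorem, the Grundy value of a sum of independent games is the XOR of the component values.
Combined value = 3 XOR 1 XOR 4 = 6.

6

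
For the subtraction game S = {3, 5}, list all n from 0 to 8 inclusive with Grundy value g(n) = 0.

Compute g(0), g(1), … for moves {3, 5}:
k:     0  1  2  3  4  5  6  7  8
g(k):  0  0  0  1  1  1  2  2  0
The P-positions (g = 0) in 0..8 are 0, 1, 2, 8.

0, 1, 2, 8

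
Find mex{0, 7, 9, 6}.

1

0 is in the set but 1 is not, so the mex is 1.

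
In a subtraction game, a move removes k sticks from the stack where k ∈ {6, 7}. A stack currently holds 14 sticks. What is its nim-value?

Build the Grundy sequence with g(k) = mex{g(k−s) : s ∈ {6, 7}, s ≤ k}:
g(0) = mex{} = 0
g(1) = mex{} = 0
g(2) = mex{} = 0
g(3) = mex{} = 0
g(4) = mex{} = 0
g(5) = mex{} = 0
g(6) = mex{0} = 1
g(7) = mex{0} = 1
g(8) = mex{0} = 1
g(9) = mex{0} = 1
g(10) = mex{0} = 1
g(11) = mex{0} = 1
g(12) = mex{0,1} = 2
g(13) = mex{1} = 0
g(14) = mex{1} = 0
So g(14) = 0.

0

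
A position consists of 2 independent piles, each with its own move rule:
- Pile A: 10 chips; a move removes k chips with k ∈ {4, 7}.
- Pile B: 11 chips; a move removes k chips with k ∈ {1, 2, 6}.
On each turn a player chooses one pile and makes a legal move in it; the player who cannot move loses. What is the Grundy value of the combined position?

Grundy values for pile A (subtraction set {4, 7}):
k:     0  1  2  3  4  5  6  7  8  9 10
g(k):  0  0  0  0  1  1  1  1  2  2  2
So g(10) = 2.
Build the Grundy sequence for pile B with g(k) = mex{g(k−s) : s ∈ {1, 2, 6}, s ≤ k}:
g(0) = mex{} = 0
g(1) = mex{0} = 1
g(2) = mex{0,1} = 2
g(3) = mex{1,2} = 0
g(4) = mex{0,2} = 1
g(5) = mex{0,1} = 2
g(6) = mex{0,1,2} = 3
g(7) = mex{1,2,3} = 0
g(8) = mex{0,2,3} = 1
g(9) = mex{0,1} = 2
g(10) = mex{1,2} = 0
g(11) = mex{0,2} = 1
So g(11) = 1.
The value of a disjunctive sum is the nim-sum of the parts.
Combined value = 2 ⊕ 1 = 3.

3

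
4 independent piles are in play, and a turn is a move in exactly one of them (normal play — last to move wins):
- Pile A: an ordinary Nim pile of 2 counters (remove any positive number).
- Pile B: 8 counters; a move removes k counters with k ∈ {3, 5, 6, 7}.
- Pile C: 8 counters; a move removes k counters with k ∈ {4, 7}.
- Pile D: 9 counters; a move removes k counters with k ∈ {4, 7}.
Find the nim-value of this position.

Pile A is a plain Nim pile of size 2, so its Grundy value is 2.
Build the Grundy sequence for pile B with g(k) = mex{g(k−s) : s ∈ {3, 5, 6, 7}, s ≤ k}:
g(0) = mex{} = 0
g(1) = mex{} = 0
g(2) = mex{} = 0
g(3) = mex{0} = 1
g(4) = mex{0} = 1
g(5) = mex{0} = 1
g(6) = mex{0,1} = 2
g(7) = mex{0,1} = 2
g(8) = mex{0,1} = 2
So g(8) = 2.
For pile C, compute g(0), g(1), … with moves {4, 7}:
g(0) = mex{} = 0
g(1) = mex{} = 0
g(2) = mex{} = 0
g(3) = mex{} = 0
g(4) = mex{0} = 1
g(5) = mex{0} = 1
g(6) = mex{0} = 1
g(7) = mex{0} = 1
g(8) = mex{0,1} = 2
So g(8) = 2.
Build the Grundy sequence for pile D with g(k) = mex{g(k−s) : s ∈ {4, 7}, s ≤ k}:
g(0) = mex{} = 0
g(1) = mex{} = 0
g(2) = mex{} = 0
g(3) = mex{} = 0
g(4) = mex{0} = 1
g(5) = mex{0} = 1
g(6) = mex{0} = 1
g(7) = mex{0} = 1
g(8) = mex{0,1} = 2
g(9) = mex{0,1} = 2
So g(9) = 2.
By the Sprague-Grundy theorem, the Grundy value of a sum of independent games is the XOR of the component values.
Combined value = 2 ⊕ 2 ⊕ 2 ⊕ 2 = 0.

0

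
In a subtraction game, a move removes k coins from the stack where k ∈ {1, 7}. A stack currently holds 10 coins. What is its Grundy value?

0

Compute g(0), g(1), … for moves {1, 7}:
g(0) = mex{} = 0
g(1) = mex{0} = 1
g(2) = mex{1} = 0
g(3) = mex{0} = 1
g(4) = mex{1} = 0
g(5) = mex{0} = 1
g(6) = mex{1} = 0
g(7) = mex{0} = 1
g(8) = mex{1} = 0
g(9) = mex{0} = 1
g(10) = mex{1} = 0
So g(10) = 0.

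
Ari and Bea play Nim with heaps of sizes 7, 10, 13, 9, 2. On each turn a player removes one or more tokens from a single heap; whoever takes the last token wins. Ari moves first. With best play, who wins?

Ari wins

In binary:
  0111  (7)
  1010  (10)
  1101  (13)
  1001  (9)
  0010  (2)
  ----
  1011  (11)
The nim-sum is 11 ≠ 0, so this is an N-position: the player to move can win; Ari has a winning move.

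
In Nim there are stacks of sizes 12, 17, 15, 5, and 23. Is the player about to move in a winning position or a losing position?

Losing position

Nim-sum: 12 ⊕ 17 ⊕ 15 ⊕ 5 ⊕ 23 = 0.
The nim-sum is 0, so this is a P-position: the player to move is in a losing position under optimal play.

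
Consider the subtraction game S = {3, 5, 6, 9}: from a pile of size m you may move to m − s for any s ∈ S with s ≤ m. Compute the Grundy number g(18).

Build the Grundy sequence with g(k) = mex{g(k−s) : s ∈ {3, 5, 6, 9}, s ≤ k}:
k:     0  1  2  3  4  5  6  7  8  9 10 11 12 13 14 15 16 17 18
g(k):  0  0  0  1  1  1  2  2  2  3  3  3  0  0  0  1  1  1  2
So g(18) = 2.

2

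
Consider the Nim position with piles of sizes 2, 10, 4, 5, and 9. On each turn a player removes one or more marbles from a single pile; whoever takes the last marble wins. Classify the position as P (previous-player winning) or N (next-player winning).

P-position

Nim-sum: 2 ⊕ 10 ⊕ 4 ⊕ 5 ⊕ 9 = 0.
The nim-sum is 0, so this is a P-position: the player to move is in a losing position under optimal play.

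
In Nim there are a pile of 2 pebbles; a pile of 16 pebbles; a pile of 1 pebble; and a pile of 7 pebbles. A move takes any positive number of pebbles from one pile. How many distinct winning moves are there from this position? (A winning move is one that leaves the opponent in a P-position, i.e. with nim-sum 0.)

1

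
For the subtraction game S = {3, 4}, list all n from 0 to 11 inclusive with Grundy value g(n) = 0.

0, 1, 2, 7, 8, 9

Grundy values for subtraction set {3, 4}:
g(0) = mex{} = 0
g(1) = mex{} = 0
g(2) = mex{} = 0
g(3) = mex{0} = 1
g(4) = mex{0} = 1
g(5) = mex{0} = 1
g(6) = mex{0,1} = 2
g(7) = mex{1} = 0
g(8) = mex{1} = 0
g(9) = mex{1,2} = 0
g(10) = mex{0,2} = 1
g(11) = mex{0} = 1
The P-positions (g = 0) in 0..11 are 0, 1, 2, 7, 8, 9.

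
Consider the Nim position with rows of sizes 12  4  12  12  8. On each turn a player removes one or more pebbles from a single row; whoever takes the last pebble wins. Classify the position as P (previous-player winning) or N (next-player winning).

P-position

Compute the nim-sum pairwise:
12 ⊕ 4 = 8
8 ⊕ 12 = 4
4 ⊕ 12 = 8
8 ⊕ 8 = 0
The nim-sum is 0, so this is a P-position: the player to move is in a losing position under optimal play.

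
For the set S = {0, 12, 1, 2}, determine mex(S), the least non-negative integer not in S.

3

The values 0, 1, 2 are all present; 3 is the first non-negative integer missing from the set.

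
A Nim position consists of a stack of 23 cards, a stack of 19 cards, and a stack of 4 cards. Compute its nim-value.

Nim-sum: 23 ^ 19 ^ 4 = 0.

0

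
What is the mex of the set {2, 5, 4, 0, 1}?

The values 0, 1, 2 are all present; 3 is the first non-negative integer missing from the set.

3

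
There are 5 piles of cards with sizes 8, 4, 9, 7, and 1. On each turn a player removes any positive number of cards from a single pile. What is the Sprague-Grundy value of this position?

Bitwise XOR of the heap sizes:
  1000  (8)
  0100  (4)
  1001  (9)
  0111  (7)
  0001  (1)
  ----
  0011  (3)

3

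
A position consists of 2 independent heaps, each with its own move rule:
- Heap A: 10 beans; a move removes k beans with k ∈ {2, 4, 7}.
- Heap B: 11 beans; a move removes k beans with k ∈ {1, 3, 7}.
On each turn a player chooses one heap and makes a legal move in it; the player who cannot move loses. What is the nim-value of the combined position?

3

For heap A, compute g(0), g(1), … with moves {2, 4, 7}:
g(0) = mex{} = 0
g(1) = mex{} = 0
g(2) = mex{0} = 1
g(3) = mex{0} = 1
g(4) = mex{0,1} = 2
g(5) = mex{0,1} = 2
g(6) = mex{1,2} = 0
g(7) = mex{0,1,2} = 3
g(8) = mex{0,2} = 1
g(9) = mex{1,2,3} = 0
g(10) = mex{0,1} = 2
So g(10) = 2.
Build the Grundy sequence for heap B with g(k) = mex{g(k−s) : s ∈ {1, 3, 7}, s ≤ k}:
g(0) = mex{} = 0
g(1) = mex{0} = 1
g(2) = mex{1} = 0
g(3) = mex{0} = 1
g(4) = mex{1} = 0
g(5) = mex{0} = 1
g(6) = mex{1} = 0
g(7) = mex{0} = 1
g(8) = mex{1} = 0
g(9) = mex{0} = 1
g(10) = mex{1} = 0
g(11) = mex{0} = 1
So g(11) = 1.
The value of a disjunctive sum is the nim-sum of the parts.
Combined value = 2 XOR 1 = 3.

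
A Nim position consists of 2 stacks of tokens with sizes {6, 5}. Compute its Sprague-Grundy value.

3

Compute the nim-sum pairwise:
6 ⊕ 5 = 3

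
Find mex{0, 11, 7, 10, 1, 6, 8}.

The values 0, 1 are all present; 2 is the first non-negative integer missing from the set.

2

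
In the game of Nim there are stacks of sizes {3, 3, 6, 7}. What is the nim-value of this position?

1

Write each in binary and XOR column by column:
  011  (3)
  011  (3)
  110  (6)
  111  (7)
  ---
  001  (1)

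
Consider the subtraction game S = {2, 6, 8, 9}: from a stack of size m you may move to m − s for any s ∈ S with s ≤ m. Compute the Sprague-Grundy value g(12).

Grundy values for subtraction set {2, 6, 8, 9}:
k:     0  1  2  3  4  5  6  7  8  9 10 11 12
g(k):  0  0  1  1  0  0  1  1  2  2  3  3  2
So g(12) = 2.

2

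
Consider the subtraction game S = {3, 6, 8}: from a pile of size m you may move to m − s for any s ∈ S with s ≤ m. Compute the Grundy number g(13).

Compute g(0), g(1), … for moves {3, 6, 8}:
k:     0  1  2  3  4  5  6  7  8  9 10 11 12 13
g(k):  0  0  0  1  1  1  2  2  2  3  3  0  0  0
So g(13) = 0.

0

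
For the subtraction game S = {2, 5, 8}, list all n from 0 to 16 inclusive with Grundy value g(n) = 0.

0, 1, 4, 7, 10, 11, 14

Grundy values for subtraction set {2, 5, 8}:
k:     0  1  2  3  4  5  6  7  8  9 10 11 12 13 14 15 16
g(k):  0  0  1  1  0  2  1  0  2  1  0  0  1  1  0  2  1
The P-positions (g = 0) in 0..16 are 0, 1, 4, 7, 10, 11, 14.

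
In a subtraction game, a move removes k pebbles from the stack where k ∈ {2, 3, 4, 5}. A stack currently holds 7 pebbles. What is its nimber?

Grundy values for subtraction set {2, 3, 4, 5}:
k:     0  1  2  3  4  5  6  7
g(k):  0  0  1  1  2  2  3  0
So g(7) = 0.

0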